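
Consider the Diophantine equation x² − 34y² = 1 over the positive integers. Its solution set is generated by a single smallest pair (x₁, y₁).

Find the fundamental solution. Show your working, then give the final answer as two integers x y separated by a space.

√34 → a₀=5, period (1,4,1,10); ℓ=4 even so k=3
a_0=5:  p_0=5·1+0=5,  q_0=5·0+1=1
a_1=1:  p_1=1·5+1=6,  q_1=1·1+0=1
a_2=4:  p_2=4·6+5=29,  q_2=4·1+1=5
a_3=1:  p_3=1·29+6=35,  q_3=1·5+1=6
→ (35, 6).  Check: 35²=1225, 34·6²=1224, difference 1.

35 6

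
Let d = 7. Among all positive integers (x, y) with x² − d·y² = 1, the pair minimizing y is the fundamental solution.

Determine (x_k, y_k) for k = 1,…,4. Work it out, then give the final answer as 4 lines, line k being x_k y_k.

d=7: √d = [2; 1,1,1,4] (ℓ=4, even), read p_3/q_3
k=0  a_k=2  p_k/q_k = 2/1
k=1  a_k=1  p_k/q_k = 3/1
k=2  a_k=1  p_k/q_k = 5/2
k=3  a_k=1  p_k/q_k = 8/3
(x₁, y₁) = (8, 3);  8² − 7·3² = 1 ✓
k=2:  x_2 = 8·8+7·3·3 = 127,  y_2 = 8·3+3·8 = 48
k=3:  x_3 = 8·127+7·3·48 = 2024,  y_3 = 8·48+3·127 = 765
k=4:  x_4 = 8·2024+7·3·765 = 32257,  y_4 = 8·765+3·2024 = 12192

8 3
127 48
2024 765
32257 12192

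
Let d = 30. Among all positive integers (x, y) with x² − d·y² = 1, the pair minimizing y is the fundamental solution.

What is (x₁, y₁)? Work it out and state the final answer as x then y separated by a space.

11 2

d=30: √d = [5; 2,10] (ℓ=2, even), read p_1/q_1
i=0: a=5 ⇒ p=5, q=1
i=1: a=2 ⇒ p=11, q=2
fundamental: x₁=11, y₁=2  (since 121 − 30·4 = 1)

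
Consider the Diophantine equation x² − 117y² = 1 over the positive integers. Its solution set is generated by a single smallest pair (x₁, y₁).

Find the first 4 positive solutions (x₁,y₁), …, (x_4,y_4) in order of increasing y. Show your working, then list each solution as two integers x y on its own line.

√117 → a₀=10, period (1,4,2,4,1,20); ℓ=6 even so k=5
a_0=10:  p_0=10·1+0=10,  q_0=10·0+1=1
a_1=1:  p_1=1·10+1=11,  q_1=1·1+0=1
…
a_3=2:  p_3=2·54+11=119,  q_3=2·5+1=11
a_4=4:  p_4=4·119+54=530,  q_4=4·11+5=49
a_5=1:  p_5=1·530+119=649,  q_5=1·49+11=60
(x₁, y₁) = (649, 60);  649² − 117·60² = 1 ✓
(x_2, y_2) = (649·649 + 117·60·60, 649·60 + 60·649) = (842401, 77880)
(x_3, y_3) = (649·842401 + 117·60·77880, 649·77880 + 60·842401) = (1093435849, 101088180)
(x_4, y_4) = (649·1093435849 + 117·60·101088180, 649·101088180 + 60·1093435849) = (1419278889601, 131212379760)

649 60
842401 77880
1093435849 101088180
1419278889601 131212379760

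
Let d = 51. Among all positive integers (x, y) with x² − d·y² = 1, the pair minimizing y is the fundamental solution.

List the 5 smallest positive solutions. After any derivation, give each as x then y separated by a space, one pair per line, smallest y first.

50 7
4999 700
499850 69993
49980001 6998600
4997500250 699790007

√51 → a₀=7, period (7,14); ℓ=2 even so k=1
a_0=7:  p_0=7·1+0=7,  q_0=7·0+1=1
a_1=7:  p_1=7·7+1=50,  q_1=7·1+0=7
→ (50, 7).  Check: 50²=2500, 51·7²=2499, difference 1.
n=2: (50,7)∘(50,7) = (50·50+51·7·7, 50·7+7·50) = (4999,700)
n=3: (4999,700)∘(50,7) = (50·4999+51·7·700, 50·700+7·4999) = (499850,69993)
n=4: (499850,69993)∘(50,7) = (50·499850+51·7·69993, 50·69993+7·499850) = (49980001,6998600)
n=5: (49980001,6998600)∘(50,7) = (50·49980001+51·7·6998600, 50·6998600+7·49980001) = (4997500250,699790007)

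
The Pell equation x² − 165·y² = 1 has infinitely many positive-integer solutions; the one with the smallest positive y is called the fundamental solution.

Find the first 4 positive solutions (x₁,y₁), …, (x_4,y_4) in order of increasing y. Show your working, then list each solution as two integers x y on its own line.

√165 = [12; 1,5,2,5,1,24, …], period ℓ=6 (even) → k=5
a_0=12:  p_0=12·1+0=12,  q_0=12·0+1=1
a_1=1:  p_1=1·12+1=13,  q_1=1·1+0=1
a_2=5:  p_2=5·13+12=77,  q_2=5·1+1=6
…
a_4=5:  p_4=5·167+77=912,  q_4=5·13+6=71
a_5=1:  p_5=1·912+167=1079,  q_5=1·71+13=84
(x₁, y₁) = (1079, 84);  1079² − 165·84² = 1 ✓
k=2:  x_2 = 1079·1079+165·84·84 = 2328481,  y_2 = 1079·84+84·1079 = 181272
k=3:  x_3 = 1079·2328481+165·84·181272 = 5024860919,  y_3 = 1079·181272+84·2328481 = 391184892
k=4:  x_4 = 1079·5024860919+165·84·391184892 = 10843647534721,  y_4 = 1079·391184892+84·5024860919 = 844176815664

1079 84
2328481 181272
5024860919 391184892
10843647534721 844176815664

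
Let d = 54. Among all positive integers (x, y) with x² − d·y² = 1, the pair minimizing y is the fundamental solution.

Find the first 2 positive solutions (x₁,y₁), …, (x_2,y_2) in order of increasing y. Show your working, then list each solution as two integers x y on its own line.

√54 = [7; 2,1,6,1,2,14, …], period ℓ=6 (even) → k=5
k=0  a_k=7  p_k/q_k = 7/1
…
k=4  a_k=1  p_k/q_k = 169/23
k=5  a_k=2  p_k/q_k = 485/66
→ (485, 66).  Check: 485²=235225, 54·66²=235224, difference 1.
k=2:  x_2 = 485·485+54·66·66 = 470449,  y_2 = 485·66+66·485 = 64020

485 66
470449 64020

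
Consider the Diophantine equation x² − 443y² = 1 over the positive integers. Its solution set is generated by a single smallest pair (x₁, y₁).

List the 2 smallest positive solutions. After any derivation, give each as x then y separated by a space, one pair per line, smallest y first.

√443 → a₀=21, period (21,42); ℓ=2 even so k=1
a_0=21:  p_0=21·1+0=21,  q_0=21·0+1=1
a_1=21:  p_1=21·21+1=442,  q_1=21·1+0=21
→ (442, 21).  Check: 442²=195364, 443·21²=195363, difference 1.
(x_2, y_2) = (442·442 + 443·21·21, 442·21 + 21·442) = (390727, 18564)

442 21
390727 18564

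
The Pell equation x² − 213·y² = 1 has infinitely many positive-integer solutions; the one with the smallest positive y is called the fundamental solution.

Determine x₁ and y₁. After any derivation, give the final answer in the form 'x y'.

√213 = [14; 1,1,2,6,1,8,1,6,2,1,1,28, …], period ℓ=12 (even) → k=11
k=0  a_k=14  p_k/q_k = 14/1
…
k=3  a_k=2  p_k/q_k = 73/5
…
k=5  a_k=1  p_k/q_k = 540/37
k=6  a_k=8  p_k/q_k = 4787/328
k=7  a_k=1  p_k/q_k = 5327/365
…
k=9  a_k=2  p_k/q_k = 78825/5401
k=10  a_k=1  p_k/q_k = 115574/7919
k=11  a_k=1  p_k/q_k = 194399/13320
→ (194399, 13320).  Check: 194399²=37790971201, 213·13320²=37790971200, difference 1.

194399 13320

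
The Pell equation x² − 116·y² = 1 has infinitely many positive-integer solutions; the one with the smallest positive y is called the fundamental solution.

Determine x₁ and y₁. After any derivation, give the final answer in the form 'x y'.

√116 → a₀=10, period (1,3,2,1,4,1,2,3,1,20); ℓ=10 even so k=9
i=0: a=10 ⇒ p=10, q=1
i=1: a=1 ⇒ p=11, q=1
i=2: a=3 ⇒ p=43, q=4
i=3: a=2 ⇒ p=97, q=9
i=4: a=1 ⇒ p=140, q=13
i=5: a=4 ⇒ p=657, q=61
i=6: a=1 ⇒ p=797, q=74
…
i=8: a=3 ⇒ p=7550, q=701
i=9: a=1 ⇒ p=9801, q=910
→ (9801, 910).  Check: 9801²=96059601, 116·910²=96059600, difference 1.

9801 910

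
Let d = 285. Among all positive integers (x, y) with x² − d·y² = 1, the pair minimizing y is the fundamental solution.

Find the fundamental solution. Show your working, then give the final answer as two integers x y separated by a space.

2431 144

√285 = [16; 1,7,2,7,1,32, …], period ℓ=6 (even) → k=5
step 0: (16, 1)  from 16·(1,0) + (0,1)
…
step 3: (287, 17)  from 2·(135,8) + (17,1)
step 4: (2144, 127)  from 7·(287,17) + (135,8)
step 5: (2431, 144)  from 1·(2144,127) + (287,17)
(x₁, y₁) = (2431, 144);  2431² − 285·144² = 1 ✓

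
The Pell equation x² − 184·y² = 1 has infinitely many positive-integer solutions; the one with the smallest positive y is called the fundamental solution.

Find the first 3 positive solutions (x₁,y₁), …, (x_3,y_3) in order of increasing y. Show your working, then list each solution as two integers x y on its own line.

d=184: √d = [13; 1,1,3,2,1,2,1,2,3,1,1,26] (ℓ=12, even), read p_11/q_11
step 0: (13, 1)  from 13·(1,0) + (0,1)
step 1: (14, 1)  from 1·(13,1) + (1,0)
step 2: (27, 2)  from 1·(14,1) + (13,1)
step 3: (95, 7)  from 3·(27,2) + (14,1)
step 4: (217, 16)  from 2·(95,7) + (27,2)
step 5: (312, 23)  from 1·(217,16) + (95,7)
step 6: (841, 62)  from 2·(312,23) + (217,16)
step 7: (1153, 85)  from 1·(841,62) + (312,23)
step 8: (3147, 232)  from 2·(1153,85) + (841,62)
…
step 10: (13741, 1013)  from 1·(10594,781) + (3147,232)
step 11: (24335, 1794)  from 1·(13741,1013) + (10594,781)
(x₁, y₁) = (24335, 1794);  24335² − 184·1794² = 1 ✓
(24335+1794√184)^2 = 1184384449 + 87313980√184
(24335+1794√184)^3 = 57643991108495 + 4249571404806√184

24335 1794
1184384449 87313980
57643991108495 4249571404806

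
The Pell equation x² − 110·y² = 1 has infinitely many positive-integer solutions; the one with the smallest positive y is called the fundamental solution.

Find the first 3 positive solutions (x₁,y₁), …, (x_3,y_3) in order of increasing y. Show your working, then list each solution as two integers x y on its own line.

[10; 2,20] for √110; ℓ=2 ⇒ convergent index 1
k=0  a_k=10  p_k/q_k = 10/1
k=1  a_k=2  p_k/q_k = 21/2
(x₁, y₁) = (21, 2);  21² − 110·2² = 1 ✓
n=2: (21,2)∘(21,2) = (21·21+110·2·2, 21·2+2·21) = (881,84)
n=3: (881,84)∘(21,2) = (21·881+110·2·84, 21·84+2·881) = (36981,3526)

21 2
881 84
36981 3526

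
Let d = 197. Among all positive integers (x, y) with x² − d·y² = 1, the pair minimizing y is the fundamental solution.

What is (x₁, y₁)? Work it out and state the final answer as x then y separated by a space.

[14; 28] for √197; ℓ=1 ⇒ convergent index 1
step 0: (14, 1)  from 14·(1,0) + (0,1)
step 1: (393, 28)  from 28·(14,1) + (1,0)
(x₁, y₁) = (393, 28);  393² − 197·28² = 1 ✓

393 28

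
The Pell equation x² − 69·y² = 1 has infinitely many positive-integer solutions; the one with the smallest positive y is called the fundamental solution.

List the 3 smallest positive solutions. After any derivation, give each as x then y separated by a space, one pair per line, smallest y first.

√69 → a₀=8, period (3,3,1,4,1,3,3,16); ℓ=8 even so k=7
k=0  a_k=8  p_k/q_k = 8/1
k=1  a_k=3  p_k/q_k = 25/3
…
k=6  a_k=3  p_k/q_k = 2384/287
k=7  a_k=3  p_k/q_k = 7775/936
→ (7775, 936).  Check: 7775²=60450625, 69·936²=60450624, difference 1.
n=2: (7775,936)∘(7775,936) = (7775·7775+69·936·936, 7775·936+936·7775) = (120901249,14554800)
n=3: (120901249,14554800)∘(7775,936) = (7775·120901249+69·936·14554800, 7775·14554800+936·120901249) = (1880014414175,226327139064)

7775 936
120901249 14554800
1880014414175 226327139064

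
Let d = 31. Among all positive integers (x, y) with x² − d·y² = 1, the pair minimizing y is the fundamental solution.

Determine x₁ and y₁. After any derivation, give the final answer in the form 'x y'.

1520 273

√31 → a₀=5, period (1,1,3,5,3,1,1,10); ℓ=8 even so k=7
a_0=5:  p_0=5·1+0=5,  q_0=5·0+1=1
…
a_4=5:  p_4=5·39+11=206,  q_4=5·7+2=37
…
a_6=1:  p_6=1·657+206=863,  q_6=1·118+37=155
a_7=1:  p_7=1·863+657=1520,  q_7=1·155+118=273
(x₁, y₁) = (1520, 273);  1520² − 31·273² = 1 ✓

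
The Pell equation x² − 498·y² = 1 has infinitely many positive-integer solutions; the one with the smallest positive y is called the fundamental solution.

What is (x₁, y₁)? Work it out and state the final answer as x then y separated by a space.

179777 8056

√498 → a₀=22, period (3,6,22,6,3,44); ℓ=6 even so k=5
i=0: a=22 ⇒ p=22, q=1
i=1: a=3 ⇒ p=67, q=3
…
i=4: a=6 ⇒ p=56794, q=2545
i=5: a=3 ⇒ p=179777, q=8056
fundamental: x₁=179777, y₁=8056  (since 32319769729 − 498·64899136 = 1)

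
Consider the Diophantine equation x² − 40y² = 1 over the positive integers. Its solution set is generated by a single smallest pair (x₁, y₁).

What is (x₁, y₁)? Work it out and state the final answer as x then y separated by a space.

19 3

[6; 3,12] for √40; ℓ=2 ⇒ convergent index 1
step 0: (6, 1)  from 6·(1,0) + (0,1)
step 1: (19, 3)  from 3·(6,1) + (1,0)
→ (19, 3).  Check: 19²=361, 40·3²=360, difference 1.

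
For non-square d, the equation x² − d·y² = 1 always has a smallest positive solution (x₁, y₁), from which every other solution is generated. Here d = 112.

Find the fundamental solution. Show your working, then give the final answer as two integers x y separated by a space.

127 12

d=112: √d = [10; 1,1,2,1,1,20] (ℓ=6, even), read p_5/q_5
step 0: (10, 1)  from 10·(1,0) + (0,1)
…
step 3: (53, 5)  from 2·(21,2) + (11,1)
step 4: (74, 7)  from 1·(53,5) + (21,2)
step 5: (127, 12)  from 1·(74,7) + (53,5)
→ (127, 12).  Check: 127²=16129, 112·12²=16128, difference 1.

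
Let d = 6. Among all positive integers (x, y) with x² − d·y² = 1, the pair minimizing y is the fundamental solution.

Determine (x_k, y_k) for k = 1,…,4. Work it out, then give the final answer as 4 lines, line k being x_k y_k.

5 2
49 20
485 198
4801 1960

[2; 2,4] for √6; ℓ=2 ⇒ convergent index 1
a_0=2:  p_0=2·1+0=2,  q_0=2·0+1=1
a_1=2:  p_1=2·2+1=5,  q_1=2·1+0=2
→ (5, 2).  Check: 5²=25, 6·2²=24, difference 1.
(x_2, y_2) = (5·5 + 6·2·2, 5·2 + 2·5) = (49, 20)
(x_3, y_3) = (5·49 + 6·2·20, 5·20 + 2·49) = (485, 198)
(x_4, y_4) = (5·485 + 6·2·198, 5·198 + 2·485) = (4801, 1960)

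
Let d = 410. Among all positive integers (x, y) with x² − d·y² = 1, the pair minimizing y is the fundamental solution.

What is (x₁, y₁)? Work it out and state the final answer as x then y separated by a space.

[20; 4,40] for √410; ℓ=2 ⇒ convergent index 1
i=0: a=20 ⇒ p=20, q=1
i=1: a=4 ⇒ p=81, q=4
(x₁, y₁) = (81, 4);  81² − 410·4² = 1 ✓

81 4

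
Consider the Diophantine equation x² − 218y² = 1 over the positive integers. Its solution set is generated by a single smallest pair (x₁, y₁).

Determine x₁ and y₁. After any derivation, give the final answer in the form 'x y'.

126003 8534

√218 → a₀=14, period (1,3,3,1,28); ℓ=5 odd so k=9
a_0=14:  p_0=14·1+0=14,  q_0=14·0+1=1
…
a_2=3:  p_2=3·15+14=59,  q_2=3·1+1=4
…
a_6=1:  p_6=1·7220+251=7471,  q_6=1·489+17=506
…
a_8=3:  p_8=3·29633+7471=96370,  q_8=3·2007+506=6527
a_9=1:  p_9=1·96370+29633=126003,  q_9=1·6527+2007=8534
→ (126003, 8534).  Check: 126003²=15876756009, 218·8534²=15876756008, difference 1.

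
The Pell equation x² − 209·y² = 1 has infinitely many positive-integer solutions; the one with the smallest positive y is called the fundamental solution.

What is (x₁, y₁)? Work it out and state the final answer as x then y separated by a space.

d=209: √d = [14; 2,5,3,2,3,5,2,28] (ℓ=8, even), read p_7/q_7
k=0  a_k=14  p_k/q_k = 14/1
k=1  a_k=2  p_k/q_k = 29/2
k=2  a_k=5  p_k/q_k = 159/11
…
k=4  a_k=2  p_k/q_k = 1171/81
k=5  a_k=3  p_k/q_k = 4019/278
k=6  a_k=5  p_k/q_k = 21266/1471
k=7  a_k=2  p_k/q_k = 46551/3220
(x₁, y₁) = (46551, 3220);  46551² − 209·3220² = 1 ✓

46551 3220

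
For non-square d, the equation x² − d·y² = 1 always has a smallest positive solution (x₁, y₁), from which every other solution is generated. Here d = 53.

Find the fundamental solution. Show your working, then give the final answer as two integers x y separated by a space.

66249 9100

[7; 3,1,1,3,14] for √53; ℓ=5 ⇒ convergent index 9
a_0=7:  p_0=7·1+0=7,  q_0=7·0+1=1
a_1=3:  p_1=3·7+1=22,  q_1=3·1+0=3
…
a_3=1:  p_3=1·29+22=51,  q_3=1·4+3=7
a_4=3:  p_4=3·51+29=182,  q_4=3·7+4=25
a_5=14:  p_5=14·182+51=2599,  q_5=14·25+7=357
a_6=3:  p_6=3·2599+182=7979,  q_6=3·357+25=1096
a_7=1:  p_7=1·7979+2599=10578,  q_7=1·1096+357=1453
a_8=1:  p_8=1·10578+7979=18557,  q_8=1·1453+1096=2549
a_9=3:  p_9=3·18557+10578=66249,  q_9=3·2549+1453=9100
fundamental: x₁=66249, y₁=9100  (since 4388930001 − 53·82810000 = 1)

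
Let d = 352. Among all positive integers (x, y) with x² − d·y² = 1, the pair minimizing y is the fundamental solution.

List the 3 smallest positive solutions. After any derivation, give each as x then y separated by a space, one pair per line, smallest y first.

77617 4137
12048797377 642203058
1870383011943601 99691749501435

√352 = [18; 1,3,5,9,5,3,1,36, …], period ℓ=8 (even) → k=7
a_0=18:  p_0=18·1+0=18,  q_0=18·0+1=1
a_1=1:  p_1=1·18+1=19,  q_1=1·1+0=1
…
a_4=9:  p_4=9·394+75=3621,  q_4=9·21+4=193
a_5=5:  p_5=5·3621+394=18499,  q_5=5·193+21=986
a_6=3:  p_6=3·18499+3621=59118,  q_6=3·986+193=3151
a_7=1:  p_7=1·59118+18499=77617,  q_7=1·3151+986=4137
(x₁, y₁) = (77617, 4137);  77617² − 352·4137² = 1 ✓
n=2: (77617,4137)∘(77617,4137) = (77617·77617+352·4137·4137, 77617·4137+4137·77617) = (12048797377,642203058)
n=3: (12048797377,642203058)∘(77617,4137) = (77617·12048797377+352·4137·642203058, 77617·642203058+4137·12048797377) = (1870383011943601,99691749501435)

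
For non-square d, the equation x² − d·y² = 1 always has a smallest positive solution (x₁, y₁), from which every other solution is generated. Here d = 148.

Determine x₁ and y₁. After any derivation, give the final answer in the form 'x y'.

√148 → a₀=12, period (6,24); ℓ=2 even so k=1
i=0: a=12 ⇒ p=12, q=1
i=1: a=6 ⇒ p=73, q=6
→ (73, 6).  Check: 73²=5329, 148·6²=5328, difference 1.

73 6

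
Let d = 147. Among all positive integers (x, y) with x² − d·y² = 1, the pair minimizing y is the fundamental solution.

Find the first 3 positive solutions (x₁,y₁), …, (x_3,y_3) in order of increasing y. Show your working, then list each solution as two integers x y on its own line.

97 8
18817 1552
3650401 301080

[12; 8,24] for √147; ℓ=2 ⇒ convergent index 1
a_0=12:  p_0=12·1+0=12,  q_0=12·0+1=1
a_1=8:  p_1=8·12+1=97,  q_1=8·1+0=8
→ (97, 8).  Check: 97²=9409, 147·8²=9408, difference 1.
n=2: (97,8)∘(97,8) = (97·97+147·8·8, 97·8+8·97) = (18817,1552)
n=3: (18817,1552)∘(97,8) = (97·18817+147·8·1552, 97·1552+8·18817) = (3650401,301080)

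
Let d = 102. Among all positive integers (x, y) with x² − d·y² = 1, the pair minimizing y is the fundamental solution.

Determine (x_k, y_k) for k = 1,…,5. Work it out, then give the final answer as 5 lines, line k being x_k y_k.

101 10
20401 2020
4120901 408030
832401601 82420040
168141002501 16648440050

d=102: √d = [10; 10,20] (ℓ=2, even), read p_1/q_1
i=0: a=10 ⇒ p=10, q=1
i=1: a=10 ⇒ p=101, q=10
(x₁, y₁) = (101, 10);  101² − 102·10² = 1 ✓
(x_2, y_2) = (101·101 + 102·10·10, 101·10 + 10·101) = (20401, 2020)
(x_3, y_3) = (101·20401 + 102·10·2020, 101·2020 + 10·20401) = (4120901, 408030)
(x_4, y_4) = (101·4120901 + 102·10·408030, 101·408030 + 10·4120901) = (832401601, 82420040)
(x_5, y_5) = (101·832401601 + 102·10·82420040, 101·82420040 + 10·832401601) = (168141002501, 16648440050)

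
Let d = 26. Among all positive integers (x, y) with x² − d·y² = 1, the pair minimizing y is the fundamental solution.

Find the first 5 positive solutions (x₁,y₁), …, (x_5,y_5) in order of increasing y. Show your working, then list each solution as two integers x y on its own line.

51 10
5201 1020
530451 104030
54100801 10610040
5517751251 1082120050

√26 = [5; 10, …], period ℓ=1 (odd) → k=1
step 0: (5, 1)  from 5·(1,0) + (0,1)
step 1: (51, 10)  from 10·(5,1) + (1,0)
→ (51, 10).  Check: 51²=2601, 26·10²=2600, difference 1.
k=2:  x_2 = 51·51+26·10·10 = 5201,  y_2 = 51·10+10·51 = 1020
k=3:  x_3 = 51·5201+26·10·1020 = 530451,  y_3 = 51·1020+10·5201 = 104030
k=4:  x_4 = 51·530451+26·10·104030 = 54100801,  y_4 = 51·104030+10·530451 = 10610040
k=5:  x_5 = 51·54100801+26·10·10610040 = 5517751251,  y_5 = 51·10610040+10·54100801 = 1082120050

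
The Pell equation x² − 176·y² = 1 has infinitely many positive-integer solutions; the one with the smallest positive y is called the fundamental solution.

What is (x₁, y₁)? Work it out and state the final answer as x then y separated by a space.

199 15

d=176: √d = [13; 3,1,3,26] (ℓ=4, even), read p_3/q_3
a_0=13:  p_0=13·1+0=13,  q_0=13·0+1=1
…
a_2=1:  p_2=1·40+13=53,  q_2=1·3+1=4
a_3=3:  p_3=3·53+40=199,  q_3=3·4+3=15
→ (199, 15).  Check: 199²=39601, 176·15²=39600, difference 1.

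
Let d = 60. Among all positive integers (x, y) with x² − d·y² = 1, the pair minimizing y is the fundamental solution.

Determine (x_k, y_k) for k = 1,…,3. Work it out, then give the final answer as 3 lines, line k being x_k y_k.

31 4
1921 248
119071 15372

d=60: √d = [7; 1,2,1,14] (ℓ=4, even), read p_3/q_3
step 0: (7, 1)  from 7·(1,0) + (0,1)
step 1: (8, 1)  from 1·(7,1) + (1,0)
step 2: (23, 3)  from 2·(8,1) + (7,1)
step 3: (31, 4)  from 1·(23,3) + (8,1)
fundamental: x₁=31, y₁=4  (since 961 − 60·16 = 1)
n=2: (31,4)∘(31,4) = (31·31+60·4·4, 31·4+4·31) = (1921,248)
n=3: (1921,248)∘(31,4) = (31·1921+60·4·248, 31·248+4·1921) = (119071,15372)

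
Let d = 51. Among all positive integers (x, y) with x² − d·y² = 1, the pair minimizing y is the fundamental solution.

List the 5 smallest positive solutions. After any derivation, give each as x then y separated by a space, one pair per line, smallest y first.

√51 = [7; 7,14, …], period ℓ=2 (even) → k=1
step 0: (7, 1)  from 7·(1,0) + (0,1)
step 1: (50, 7)  from 7·(7,1) + (1,0)
→ (50, 7).  Check: 50²=2500, 51·7²=2499, difference 1.
(50+7√51)^2 = 4999 + 700√51
(50+7√51)^3 = 499850 + 69993√51
(50+7√51)^4 = 49980001 + 6998600√51
(50+7√51)^5 = 4997500250 + 699790007√51

50 7
4999 700
499850 69993
49980001 6998600
4997500250 699790007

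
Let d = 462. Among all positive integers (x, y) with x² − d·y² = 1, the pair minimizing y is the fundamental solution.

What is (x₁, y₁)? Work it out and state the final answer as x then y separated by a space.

[21; 2,42] for √462; ℓ=2 ⇒ convergent index 1
k=0  a_k=21  p_k/q_k = 21/1
k=1  a_k=2  p_k/q_k = 43/2
→ (43, 2).  Check: 43²=1849, 462·2²=1848, difference 1.

43 2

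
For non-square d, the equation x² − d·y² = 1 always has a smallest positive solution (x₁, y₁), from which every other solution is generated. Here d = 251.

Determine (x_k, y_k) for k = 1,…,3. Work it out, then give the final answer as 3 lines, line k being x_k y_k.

3674890 231957
27009633024199 1704832919460
198514860608593651330 12530146894788486843

[15; 1,5,2,1,2,…,5,1,30] for √251; ℓ=14 ⇒ convergent index 13
step 0: (15, 1)  from 15·(1,0) + (0,1)
step 1: (16, 1)  from 1·(15,1) + (1,0)
…
step 4: (301, 19)  from 1·(206,13) + (95,6)
…
step 7: (29563, 1866)  from 15·(1917,121) + (808,51)
…
step 12: (3097857, 195535)  from 5·(577033,36422) + (212692,13425)
step 13: (3674890, 231957)  from 1·(3097857,195535) + (577033,36422)
→ (3674890, 231957).  Check: 3674890²=13504816512100, 251·231957²=13504816512099, difference 1.
(3674890+231957√251)^2 = 27009633024199 + 1704832919460√251
(3674890+231957√251)^3 = 198514860608593651330 + 12530146894788486843√251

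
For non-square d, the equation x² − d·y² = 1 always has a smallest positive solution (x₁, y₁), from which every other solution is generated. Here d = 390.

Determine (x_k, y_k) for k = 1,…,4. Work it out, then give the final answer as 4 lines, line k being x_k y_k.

√390 = [19; 1,2,1,38, …], period ℓ=4 (even) → k=3
step 0: (19, 1)  from 19·(1,0) + (0,1)
step 1: (20, 1)  from 1·(19,1) + (1,0)
step 2: (59, 3)  from 2·(20,1) + (19,1)
step 3: (79, 4)  from 1·(59,3) + (20,1)
→ (79, 4).  Check: 79²=6241, 390·4²=6240, difference 1.
n=2: (79,4)∘(79,4) = (79·79+390·4·4, 79·4+4·79) = (12481,632)
n=3: (12481,632)∘(79,4) = (79·12481+390·4·632, 79·632+4·12481) = (1971919,99852)
n=4: (1971919,99852)∘(79,4) = (79·1971919+390·4·99852, 79·99852+4·1971919) = (311550721,15775984)

79 4
12481 632
1971919 99852
311550721 15775984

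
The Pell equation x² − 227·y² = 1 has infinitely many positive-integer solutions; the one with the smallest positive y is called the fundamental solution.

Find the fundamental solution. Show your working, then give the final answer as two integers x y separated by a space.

d=227: √d = [15; 15,30] (ℓ=2, even), read p_1/q_1
step 0: (15, 1)  from 15·(1,0) + (0,1)
step 1: (226, 15)  from 15·(15,1) + (1,0)
(x₁, y₁) = (226, 15);  226² − 227·15² = 1 ✓

226 15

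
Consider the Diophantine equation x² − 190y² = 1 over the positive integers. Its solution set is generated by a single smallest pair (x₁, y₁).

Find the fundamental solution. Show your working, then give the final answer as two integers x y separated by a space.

√190 → a₀=13, period (1,3,1,1,1,…,3,1,26); ℓ=14 even so k=13
i=0: a=13 ⇒ p=13, q=1
i=1: a=1 ⇒ p=14, q=1
i=2: a=3 ⇒ p=55, q=4
i=3: a=1 ⇒ p=69, q=5
i=4: a=1 ⇒ p=124, q=9
…
i=6: a=2 ⇒ p=510, q=37
i=7: a=2 ⇒ p=1213, q=88
i=8: a=2 ⇒ p=2936, q=213
i=9: a=1 ⇒ p=4149, q=301
i=10: a=1 ⇒ p=7085, q=514
i=11: a=1 ⇒ p=11234, q=815
i=12: a=3 ⇒ p=40787, q=2959
i=13: a=1 ⇒ p=52021, q=3774
→ (52021, 3774).  Check: 52021²=2706184441, 190·3774²=2706184440, difference 1.

52021 3774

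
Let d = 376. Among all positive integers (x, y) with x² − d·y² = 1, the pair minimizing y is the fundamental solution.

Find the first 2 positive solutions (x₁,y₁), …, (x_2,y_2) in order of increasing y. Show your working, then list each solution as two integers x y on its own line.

[19; 2,1,1,3,1,…,1,2,38] for √376; ℓ=16 ⇒ convergent index 15
k=0  a_k=19  p_k/q_k = 19/1
…
k=3  a_k=1  p_k/q_k = 97/5
k=4  a_k=3  p_k/q_k = 349/18
…
k=8  a_k=4  p_k/q_k = 12953/668
k=9  a_k=2  p_k/q_k = 28834/1487
…
k=11  a_k=1  p_k/q_k = 99455/5129
k=12  a_k=3  p_k/q_k = 368986/19029
…
k=14  a_k=1  p_k/q_k = 837427/43187
k=15  a_k=2  p_k/q_k = 2143295/110532
(x₁, y₁) = (2143295, 110532);  2143295² − 376·110532² = 1 ✓
(x_2, y_2) = (2143295·2143295 + 376·110532·110532, 2143295·110532 + 110532·2143295) = (9187426914049, 473805365880)

2143295 110532
9187426914049 473805365880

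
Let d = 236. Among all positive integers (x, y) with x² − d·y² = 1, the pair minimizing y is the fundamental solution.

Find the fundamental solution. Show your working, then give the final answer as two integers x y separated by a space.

561799 36570

√236 = [15; 2,1,3,5,1,6,1,5,3,1,2,30, …], period ℓ=12 (even) → k=11
i=0: a=15 ⇒ p=15, q=1
i=1: a=2 ⇒ p=31, q=2
…
i=5: a=1 ⇒ p=1060, q=69
i=6: a=6 ⇒ p=7251, q=472
i=7: a=1 ⇒ p=8311, q=541
i=8: a=5 ⇒ p=48806, q=3177
…
i=10: a=1 ⇒ p=203535, q=13249
i=11: a=2 ⇒ p=561799, q=36570
(x₁, y₁) = (561799, 36570);  561799² − 236·36570² = 1 ✓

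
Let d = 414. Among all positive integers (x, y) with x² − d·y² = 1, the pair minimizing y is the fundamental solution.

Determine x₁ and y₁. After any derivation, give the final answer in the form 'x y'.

√414 = [20; 2,1,7,2,7,1,2,40, …], period ℓ=8 (even) → k=7
i=0: a=20 ⇒ p=20, q=1
i=1: a=2 ⇒ p=41, q=2
i=2: a=1 ⇒ p=61, q=3
i=3: a=7 ⇒ p=468, q=23
i=4: a=2 ⇒ p=997, q=49
i=5: a=7 ⇒ p=7447, q=366
i=6: a=1 ⇒ p=8444, q=415
i=7: a=2 ⇒ p=24335, q=1196
→ (24335, 1196).  Check: 24335²=592192225, 414·1196²=592192224, difference 1.

24335 1196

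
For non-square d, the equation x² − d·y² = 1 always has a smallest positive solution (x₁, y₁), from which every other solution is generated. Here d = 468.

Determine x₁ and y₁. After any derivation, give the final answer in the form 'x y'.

649 30

√468 = [21; 1,1,1,2,1,1,1,42, …], period ℓ=8 (even) → k=7
a_0=21:  p_0=21·1+0=21,  q_0=21·0+1=1
…
a_2=1:  p_2=1·22+21=43,  q_2=1·1+1=2
a_3=1:  p_3=1·43+22=65,  q_3=1·2+1=3
…
a_5=1:  p_5=1·173+65=238,  q_5=1·8+3=11
a_6=1:  p_6=1·238+173=411,  q_6=1·11+8=19
a_7=1:  p_7=1·411+238=649,  q_7=1·19+11=30
fundamental: x₁=649, y₁=30  (since 421201 − 468·900 = 1)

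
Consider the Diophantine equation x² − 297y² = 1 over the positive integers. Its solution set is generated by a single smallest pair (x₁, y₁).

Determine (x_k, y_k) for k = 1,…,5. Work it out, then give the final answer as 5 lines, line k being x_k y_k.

48599 2820
4723725601 274098360
459136680917399 26641812392460
44627167107085622401 2589530880648228720
4337671388015371645214999 251697222510604722734100

d=297: √d = [17; 4,3,1,1,2,1,1,3,4,34] (ℓ=10, even), read p_9/q_9
step 0: (17, 1)  from 17·(1,0) + (0,1)
step 1: (69, 4)  from 4·(17,1) + (1,0)
…
step 4: (517, 30)  from 1·(293,17) + (224,13)
step 5: (1327, 77)  from 2·(517,30) + (293,17)
step 6: (1844, 107)  from 1·(1327,77) + (517,30)
…
step 8: (11357, 659)  from 3·(3171,184) + (1844,107)
step 9: (48599, 2820)  from 4·(11357,659) + (3171,184)
→ (48599, 2820).  Check: 48599²=2361862801, 297·2820²=2361862800, difference 1.
k=2:  x_2 = 48599·48599+297·2820·2820 = 4723725601,  y_2 = 48599·2820+2820·48599 = 274098360
k=3:  x_3 = 48599·4723725601+297·2820·274098360 = 459136680917399,  y_3 = 48599·274098360+2820·4723725601 = 26641812392460
k=4:  x_4 = 48599·459136680917399+297·2820·26641812392460 = 44627167107085622401,  y_4 = 48599·26641812392460+2820·459136680917399 = 2589530880648228720
k=5:  x_5 = 48599·44627167107085622401+297·2820·2589530880648228720 = 4337671388015371645214999,  y_5 = 48599·2589530880648228720+2820·44627167107085622401 = 251697222510604722734100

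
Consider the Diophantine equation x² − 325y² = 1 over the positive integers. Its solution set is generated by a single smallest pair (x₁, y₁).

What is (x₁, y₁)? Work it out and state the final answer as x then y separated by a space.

649 36

√325 = [18; 36, …], period ℓ=1 (odd) → k=1
k=0  a_k=18  p_k/q_k = 18/1
k=1  a_k=36  p_k/q_k = 649/36
(x₁, y₁) = (649, 36);  649² − 325·36² = 1 ✓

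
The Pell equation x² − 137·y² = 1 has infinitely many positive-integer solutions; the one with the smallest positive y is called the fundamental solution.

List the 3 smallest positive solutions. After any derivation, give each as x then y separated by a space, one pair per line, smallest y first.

6083073 519712
74007554246657 6322892069952
900386710067742990849 76925228065277725280

d=137: √d = [11; 1,2,2,1,1,2,2,1,22] (ℓ=9, odd), read p_17/q_17
a_0=11:  p_0=11·1+0=11,  q_0=11·0+1=1
a_1=1:  p_1=1·11+1=12,  q_1=1·1+0=1
…
a_6=2:  p_6=2·199+117=515,  q_6=2·17+10=44
a_7=2:  p_7=2·515+199=1229,  q_7=2·44+17=105
a_8=1:  p_8=1·1229+515=1744,  q_8=1·105+44=149
…
a_11=2:  p_11=2·41341+39597=122279,  q_11=2·3532+3383=10447
…
a_13=1:  p_13=1·285899+122279=408178,  q_13=1·24426+10447=34873
…
a_16=2:  p_16=2·1796332+694077=4286741,  q_16=2·153471+59299=366241
a_17=1:  p_17=1·4286741+1796332=6083073,  q_17=1·366241+153471=519712
fundamental: x₁=6083073, y₁=519712  (since 37003777123329 − 137·270100562944 = 1)
(6083073+519712√137)^2 = 74007554246657 + 6322892069952√137
(6083073+519712√137)^3 = 900386710067742990849 + 76925228065277725280√137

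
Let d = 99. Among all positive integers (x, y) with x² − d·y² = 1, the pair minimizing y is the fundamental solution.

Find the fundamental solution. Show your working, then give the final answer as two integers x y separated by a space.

[9; 1,18] for √99; ℓ=2 ⇒ convergent index 1
step 0: (9, 1)  from 9·(1,0) + (0,1)
step 1: (10, 1)  from 1·(9,1) + (1,0)
(x₁, y₁) = (10, 1);  10² − 99·1² = 1 ✓

10 1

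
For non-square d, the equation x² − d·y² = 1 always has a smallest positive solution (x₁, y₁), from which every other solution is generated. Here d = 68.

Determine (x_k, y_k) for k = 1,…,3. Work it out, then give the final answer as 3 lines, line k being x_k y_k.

d=68: √d = [8; 4,16] (ℓ=2, even), read p_1/q_1
k=0  a_k=8  p_k/q_k = 8/1
k=1  a_k=4  p_k/q_k = 33/4
→ (33, 4).  Check: 33²=1089, 68·4²=1088, difference 1.
n=2: (33,4)∘(33,4) = (33·33+68·4·4, 33·4+4·33) = (2177,264)
n=3: (2177,264)∘(33,4) = (33·2177+68·4·264, 33·264+4·2177) = (143649,17420)

33 4
2177 264
143649 17420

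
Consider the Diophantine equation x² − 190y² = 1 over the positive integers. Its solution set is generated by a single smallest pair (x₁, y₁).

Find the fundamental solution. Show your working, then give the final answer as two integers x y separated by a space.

52021 3774

√190 = [13; 1,3,1,1,1,…,3,1,26, …], period ℓ=14 (even) → k=13
i=0: a=13 ⇒ p=13, q=1
i=1: a=1 ⇒ p=14, q=1
i=2: a=3 ⇒ p=55, q=4
i=3: a=1 ⇒ p=69, q=5
…
i=8: a=2 ⇒ p=2936, q=213
i=9: a=1 ⇒ p=4149, q=301
i=10: a=1 ⇒ p=7085, q=514
i=11: a=1 ⇒ p=11234, q=815
i=12: a=3 ⇒ p=40787, q=2959
i=13: a=1 ⇒ p=52021, q=3774
fundamental: x₁=52021, y₁=3774  (since 2706184441 − 190·14243076 = 1)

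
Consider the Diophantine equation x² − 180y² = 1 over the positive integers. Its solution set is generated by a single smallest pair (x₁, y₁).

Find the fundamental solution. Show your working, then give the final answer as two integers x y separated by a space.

161 12

√180 → a₀=13, period (2,2,2,26); ℓ=4 even so k=3
a_0=13:  p_0=13·1+0=13,  q_0=13·0+1=1
…
a_2=2:  p_2=2·27+13=67,  q_2=2·2+1=5
a_3=2:  p_3=2·67+27=161,  q_3=2·5+2=12
→ (161, 12).  Check: 161²=25921, 180·12²=25920, difference 1.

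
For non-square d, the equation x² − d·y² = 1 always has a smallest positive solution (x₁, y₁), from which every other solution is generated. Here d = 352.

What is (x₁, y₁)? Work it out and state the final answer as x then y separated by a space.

d=352: √d = [18; 1,3,5,9,5,3,1,36] (ℓ=8, even), read p_7/q_7
k=0  a_k=18  p_k/q_k = 18/1
k=1  a_k=1  p_k/q_k = 19/1
…
k=4  a_k=9  p_k/q_k = 3621/193
…
k=6  a_k=3  p_k/q_k = 59118/3151
k=7  a_k=1  p_k/q_k = 77617/4137
(x₁, y₁) = (77617, 4137);  77617² − 352·4137² = 1 ✓

77617 4137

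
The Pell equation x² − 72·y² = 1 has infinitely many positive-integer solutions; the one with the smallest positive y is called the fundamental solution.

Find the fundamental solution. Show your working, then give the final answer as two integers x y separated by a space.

√72 = [8; 2,16, …], period ℓ=2 (even) → k=1
k=0  a_k=8  p_k/q_k = 8/1
k=1  a_k=2  p_k/q_k = 17/2
→ (17, 2).  Check: 17²=289, 72·2²=288, difference 1.

17 2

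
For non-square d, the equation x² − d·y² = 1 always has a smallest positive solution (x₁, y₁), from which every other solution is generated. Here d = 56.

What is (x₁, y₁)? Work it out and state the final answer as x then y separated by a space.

15 2

d=56: √d = [7; 2,14] (ℓ=2, even), read p_1/q_1
i=0: a=7 ⇒ p=7, q=1
i=1: a=2 ⇒ p=15, q=2
fundamental: x₁=15, y₁=2  (since 225 − 56·4 = 1)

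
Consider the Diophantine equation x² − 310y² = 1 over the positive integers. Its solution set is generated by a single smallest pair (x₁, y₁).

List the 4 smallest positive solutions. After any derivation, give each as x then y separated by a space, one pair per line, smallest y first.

d=310: √d = [17; 1,1,1,1,5,…,1,1,34] (ℓ=16, even), read p_15/q_15
a_0=17:  p_0=17·1+0=17,  q_0=17·0+1=1
a_1=1:  p_1=1·17+1=18,  q_1=1·1+0=1
a_2=1:  p_2=1·18+17=35,  q_2=1·1+1=2
a_3=1:  p_3=1·35+18=53,  q_3=1·2+1=3
a_4=1:  p_4=1·53+35=88,  q_4=1·3+2=5
a_5=5:  p_5=5·88+53=493,  q_5=5·5+3=28
…
a_7=1:  p_7=1·1567+493=2060,  q_7=1·89+28=117
a_8=2:  p_8=2·2060+1567=5687,  q_8=2·117+89=323
a_9=1:  p_9=1·5687+2060=7747,  q_9=1·323+117=440
a_10=3:  p_10=3·7747+5687=28928,  q_10=3·440+323=1643
a_11=5:  p_11=5·28928+7747=152387,  q_11=5·1643+440=8655
a_12=1:  p_12=1·152387+28928=181315,  q_12=1·8655+1643=10298
…
a_14=1:  p_14=1·333702+181315=515017,  q_14=1·18953+10298=29251
a_15=1:  p_15=1·515017+333702=848719,  q_15=1·29251+18953=48204
→ (848719, 48204).  Check: 848719²=720323940961, 310·48204²=720323940960, difference 1.
k=2:  x_2 = 848719·848719+310·48204·48204 = 1440647881921,  y_2 = 848719·48204+48204·848719 = 81823301352
k=3:  x_3 = 848719·1440647881921+310·48204·81823301352 = 2445410459391369679,  y_3 = 848719·81823301352+48204·1440647881921 = 138889981000287972
k=4:  x_4 = 848719·2445410459391369679+310·48204·138889981000287972 = 4150932639366927117300481,  y_4 = 848719·138889981000287972+48204·2445410459391369679 = 235757131569084991314384

848719 48204
1440647881921 81823301352
2445410459391369679 138889981000287972
4150932639366927117300481 235757131569084991314384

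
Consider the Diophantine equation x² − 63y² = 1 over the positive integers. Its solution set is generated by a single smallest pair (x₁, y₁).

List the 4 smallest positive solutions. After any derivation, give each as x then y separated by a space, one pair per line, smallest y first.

√63 = [7; 1,14, …], period ℓ=2 (even) → k=1
step 0: (7, 1)  from 7·(1,0) + (0,1)
step 1: (8, 1)  from 1·(7,1) + (1,0)
fundamental: x₁=8, y₁=1  (since 64 − 63·1 = 1)
(x_2, y_2) = (8·8 + 63·1·1, 8·1 + 1·8) = (127, 16)
(x_3, y_3) = (8·127 + 63·1·16, 8·16 + 1·127) = (2024, 255)
(x_4, y_4) = (8·2024 + 63·1·255, 8·255 + 1·2024) = (32257, 4064)

8 1
127 16
2024 255
32257 4064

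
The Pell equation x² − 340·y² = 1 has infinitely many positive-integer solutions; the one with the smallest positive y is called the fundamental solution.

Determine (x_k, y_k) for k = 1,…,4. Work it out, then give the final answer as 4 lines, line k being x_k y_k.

d=340: √d = [18; 2,3,1,1,1,…,3,2,36] (ℓ=14, even), read p_13/q_13
a_0=18:  p_0=18·1+0=18,  q_0=18·0+1=1
a_1=2:  p_1=2·18+1=37,  q_1=2·1+0=2
…
a_3=1:  p_3=1·129+37=166,  q_3=1·7+2=9
…
a_6=1:  p_6=1·461+295=756,  q_6=1·25+16=41
a_7=8:  p_7=8·756+461=6509,  q_7=8·41+25=353
…
a_9=1:  p_9=1·7265+6509=13774,  q_9=1·394+353=747
a_10=1:  p_10=1·13774+7265=21039,  q_10=1·747+394=1141
…
a_12=3:  p_12=3·34813+21039=125478,  q_12=3·1888+1141=6805
a_13=2:  p_13=2·125478+34813=285769,  q_13=2·6805+1888=15498
(x₁, y₁) = (285769, 15498);  285769² − 340·15498² = 1 ✓
n=2: (285769,15498)∘(285769,15498) = (285769·285769+340·15498·15498, 285769·15498+15498·285769) = (163327842721,8857695924)
n=3: (163327842721,8857695924)∘(285769,15498) = (285769·163327842721+340·15498·8857695924, 285769·8857695924+15498·163327842721) = (93348068572789129,5062509812995614)
n=4: (93348068572789129,5062509812995614)∘(285769,15498) = (285769·93348068572789129+340·15498·5062509812995614, 285769·5062509812995614+15498·93348068572789129) = (53351968415791425367681,2893416733491029538408)

285769 15498
163327842721 8857695924
93348068572789129 5062509812995614
53351968415791425367681 2893416733491029538408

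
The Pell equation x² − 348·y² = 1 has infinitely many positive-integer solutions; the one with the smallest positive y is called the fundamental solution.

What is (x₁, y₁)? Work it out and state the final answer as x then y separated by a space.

d=348: √d = [18; 1,1,1,8,1,1,1,36] (ℓ=8, even), read p_7/q_7
i=0: a=18 ⇒ p=18, q=1
…
i=3: a=1 ⇒ p=56, q=3
…
i=6: a=1 ⇒ p=1026, q=55
i=7: a=1 ⇒ p=1567, q=84
(x₁, y₁) = (1567, 84);  1567² − 348·84² = 1 ✓

1567 84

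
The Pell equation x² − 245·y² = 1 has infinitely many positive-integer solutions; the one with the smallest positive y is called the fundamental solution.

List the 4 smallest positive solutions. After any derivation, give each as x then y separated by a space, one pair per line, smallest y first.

51841 3312
5374978561 343394784
557288527109761 35603857991376
57780789062419261441 3691479203918451648

√245 → a₀=15, period (1,1,1,7,6,7,1,1,1,30); ℓ=10 even so k=9
step 0: (15, 1)  from 15·(1,0) + (0,1)
…
step 4: (360, 23)  from 7·(47,3) + (31,2)
step 5: (2207, 141)  from 6·(360,23) + (47,3)
…
step 7: (18016, 1151)  from 1·(15809,1010) + (2207,141)
step 8: (33825, 2161)  from 1·(18016,1151) + (15809,1010)
step 9: (51841, 3312)  from 1·(33825,2161) + (18016,1151)
fundamental: x₁=51841, y₁=3312  (since 2687489281 − 245·10969344 = 1)
k=2:  x_2 = 51841·51841+245·3312·3312 = 5374978561,  y_2 = 51841·3312+3312·51841 = 343394784
k=3:  x_3 = 51841·5374978561+245·3312·343394784 = 557288527109761,  y_3 = 51841·343394784+3312·5374978561 = 35603857991376
k=4:  x_4 = 51841·557288527109761+245·3312·35603857991376 = 57780789062419261441,  y_4 = 51841·35603857991376+3312·557288527109761 = 3691479203918451648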